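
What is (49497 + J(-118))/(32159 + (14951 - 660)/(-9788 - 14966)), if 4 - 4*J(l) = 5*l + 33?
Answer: 273048997/176899910 ≈ 1.5435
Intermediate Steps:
J(l) = -29/4 - 5*l/4 (J(l) = 1 - (5*l + 33)/4 = 1 - (33 + 5*l)/4 = 1 + (-33/4 - 5*l/4) = -29/4 - 5*l/4)
(49497 + J(-118))/(32159 + (14951 - 660)/(-9788 - 14966)) = (49497 + (-29/4 - 5/4*(-118)))/(32159 + (14951 - 660)/(-9788 - 14966)) = (49497 + (-29/4 + 295/2))/(32159 + 14291/(-24754)) = (49497 + 561/4)/(32159 + 14291*(-1/24754)) = 198549/(4*(32159 - 14291/24754)) = 198549/(4*(796049595/24754)) = (198549/4)*(24754/796049595) = 273048997/176899910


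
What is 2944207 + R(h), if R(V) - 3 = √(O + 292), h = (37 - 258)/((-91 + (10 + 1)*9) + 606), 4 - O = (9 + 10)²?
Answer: 2944210 + I*√65 ≈ 2.9442e+6 + 8.0623*I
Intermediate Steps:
O = -357 (O = 4 - (9 + 10)² = 4 - 1*19² = 4 - 1*361 = 4 - 361 = -357)
h = -221/614 (h = -221/((-91 + 11*9) + 606) = -221/((-91 + 99) + 606) = -221/(8 + 606) = -221/614 ≈ -0.35993)
R(V) = 3 + I*√65 (R(V) = 3 + √(-357 + 292) = 3 + √(-65) = 3 + I*√65)
2944207 + R(h) = 2944207 + (3 + I*√65) = 2944210 + I*√65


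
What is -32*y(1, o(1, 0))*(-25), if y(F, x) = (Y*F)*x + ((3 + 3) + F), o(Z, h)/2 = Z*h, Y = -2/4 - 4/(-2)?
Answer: 5600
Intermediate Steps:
Y = 3/2 (Y = -2*¼ - 4*(-½) = -½ + 2 = 3/2 ≈ 1.5000)
o(Z, h) = 2*Z*h (o(Z, h) = 2*(Z*h) = 2*Z*h)
y(F, x) = 6 + F + 3*F*x/2 (y(F, x) = (3*F/2)*x + ((3 + 3) + F) = 3*F*x/2 + (6 + F) = 6 + F + 3*F*x/2)
-32*y(1, o(1, 0))*(-25) = -32*(6 + 1 + (3/2)*1*(2*1*0))*(-25) = -32*(6 + 1 + (3/2)*1*0)*(-25) = -32*(6 + 1 + 0)*(-25) = -32*7*(-25) = -224*(-25) = 5600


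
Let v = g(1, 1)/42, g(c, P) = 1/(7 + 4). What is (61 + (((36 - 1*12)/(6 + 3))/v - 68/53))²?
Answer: 4686908521/2809 ≈ 1.6685e+6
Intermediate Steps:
g(c, P) = 1/11
v = 1/462 (v = (1/11)/42 = (1/11)*(1/42) = 1/462 ≈ 0.0021645)
(61 + (((36 - 1*12)/(6 + 3))/v - 68/53))² = (61 + (((36 - 1*12)/(6 + 3))/(1/462) - 68/53))² = (61 + (((36 - 12)/9)*462 - 68*1/53))² = (61 + ((24*(⅑))*462 - 68/53))² = (61 + ((8/3)*462 - 68/53))² = (61 + (1232 - 68/53))² = (61 + 65228/53)² = (68461/53)² = 4686908521/2809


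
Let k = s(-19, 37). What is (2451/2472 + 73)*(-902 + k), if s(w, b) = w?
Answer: -56152449/824 ≈ -68146.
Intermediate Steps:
k = -19
(2451/2472 + 73)*(-902 + k) = (2451/2472 + 73)*(-902 - 19) = (2451*(1/2472) + 73)*(-921) = (817/824 + 73)*(-921) = (60969/824)*(-921) = -56152449/824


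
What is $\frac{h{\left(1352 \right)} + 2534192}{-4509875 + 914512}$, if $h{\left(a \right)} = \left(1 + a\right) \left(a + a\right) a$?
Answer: $- \frac{4948842416}{3595363} \approx -1376.5$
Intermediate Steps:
$h{\left(a \right)} = 2 a^{2} \left(1 + a\right)$ ($h{\left(a \right)} = \left(1 + a\right) 2 a a = 2 a \left(1 + a\right) a = 2 a^{2} \left(1 + a\right)$)
$\frac{h{\left(1352 \right)} + 2534192}{-4509875 + 914512} = \frac{2 \cdot 1352^{2} \left(1 + 1352\right) + 2534192}{-4509875 + 914512} = \frac{2 \cdot 1827904 \cdot 1353 + 2534192}{-3595363} = \left(4946308224 + 2534192\right) \left(- \frac{1}{3595363}\right) = 4948842416 \left(- \frac{1}{3595363}\right) = - \frac{4948842416}{3595363}$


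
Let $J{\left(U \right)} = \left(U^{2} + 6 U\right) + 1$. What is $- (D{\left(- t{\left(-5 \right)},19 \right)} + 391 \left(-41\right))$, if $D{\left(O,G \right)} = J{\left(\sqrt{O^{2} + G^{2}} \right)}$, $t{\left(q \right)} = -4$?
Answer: $15653 - 6 \sqrt{377} \approx 15537.0$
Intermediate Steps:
$J{\left(U \right)} = 1 + U^{2} + 6 U$
$D{\left(O,G \right)} = 1 + G^{2} + O^{2} + 6 \sqrt{G^{2} + O^{2}}$ ($D{\left(O,G \right)} = 1 + \left(\sqrt{O^{2} + G^{2}}\right)^{2} + 6 \sqrt{O^{2} + G^{2}} = 1 + \left(\sqrt{G^{2} + O^{2}}\right)^{2} + 6 \sqrt{G^{2} + O^{2}} = 1 + \left(G^{2} + O^{2}\right) + 6 \sqrt{G^{2} + O^{2}} = 1 + G^{2} + O^{2} + 6 \sqrt{G^{2} + O^{2}}$)
$- (D{\left(- t{\left(-5 \right)},19 \right)} + 391 \left(-41\right)) = - (\left(1 + 19^{2} + \left(\left(-1\right) \left(-4\right)\right)^{2} + 6 \sqrt{19^{2} + \left(\left(-1\right) \left(-4\right)\right)^{2}}\right) + 391 \left(-41\right)) = - (\left(1 + 361 + 4^{2} + 6 \sqrt{361 + 4^{2}}\right) - 16031) = - (\left(1 + 361 + 16 + 6 \sqrt{361 + 16}\right) - 16031) = - (\left(1 + 361 + 16 + 6 \sqrt{377}\right) - 16031) = - (\left(378 + 6 \sqrt{377}\right) - 16031) = - (-15653 + 6 \sqrt{377}) = 15653 - 6 \sqrt{377}$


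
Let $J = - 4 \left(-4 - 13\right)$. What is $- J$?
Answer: $-68$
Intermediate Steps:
$J = 68$ ($J = \left(-4\right) \left(-17\right) = 68$)
$- J = \left(-1\right) 68 = -68$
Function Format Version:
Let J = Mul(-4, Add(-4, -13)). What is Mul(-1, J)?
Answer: -68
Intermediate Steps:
J = 68 (J = Mul(-4, -17) = 68)
Mul(-1, J) = Mul(-1, 68) = -68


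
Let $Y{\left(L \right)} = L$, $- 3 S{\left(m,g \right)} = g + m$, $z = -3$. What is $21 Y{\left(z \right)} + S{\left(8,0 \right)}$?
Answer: $- \frac{197}{3} \approx -65.667$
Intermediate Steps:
$S{\left(m,g \right)} = - \frac{g}{3} - \frac{m}{3}$ ($S{\left(m,g \right)} = - \frac{g + m}{3} = - \frac{g}{3} - \frac{m}{3}$)
$21 Y{\left(z \right)} + S{\left(8,0 \right)} = 21 \left(-3\right) - \frac{8}{3} = -63 + \left(0 - \frac{8}{3}\right) = -63 - \frac{8}{3} = - \frac{197}{3}$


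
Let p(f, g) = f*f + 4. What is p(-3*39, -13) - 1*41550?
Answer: -27857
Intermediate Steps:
p(f, g) = 4 + f² (p(f, g) = f² + 4 = 4 + f²)
p(-3*39, -13) - 1*41550 = (4 + (-3*39)²) - 1*41550 = (4 + (-117)²) - 41550 = (4 + 13689) - 41550 = 13693 - 41550 = -27857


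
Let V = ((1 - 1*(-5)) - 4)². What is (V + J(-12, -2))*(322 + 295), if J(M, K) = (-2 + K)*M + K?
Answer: 30850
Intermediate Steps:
J(M, K) = K + M*(-2 + K) (J(M, K) = M*(-2 + K) + K = K + M*(-2 + K))
V = 4 (V = ((1 + 5) - 4)² = (6 - 4)² = 2² = 4)
(V + J(-12, -2))*(322 + 295) = (4 + (-2 - 2*(-12) - 2*(-12)))*(322 + 295) = (4 + (-2 + 24 + 24))*617 = (4 + 46)*617 = 50*617 = 30850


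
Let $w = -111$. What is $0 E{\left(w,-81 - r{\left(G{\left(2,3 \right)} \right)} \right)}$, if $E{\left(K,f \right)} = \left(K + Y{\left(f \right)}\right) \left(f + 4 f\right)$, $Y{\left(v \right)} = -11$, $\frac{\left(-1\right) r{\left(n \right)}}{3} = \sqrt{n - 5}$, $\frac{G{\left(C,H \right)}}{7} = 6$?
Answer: $0$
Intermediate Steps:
$G{\left(C,H \right)} = 42$ ($G{\left(C,H \right)} = 7 \cdot 6 = 42$)
$r{\left(n \right)} = - 3 \sqrt{-5 + n}$ ($r{\left(n \right)} = - 3 \sqrt{n - 5} = - 3 \sqrt{-5 + n}$)
$E{\left(K,f \right)} = 5 f \left(-11 + K\right)$ ($E{\left(K,f \right)} = \left(K - 11\right) \left(f + 4 f\right) = \left(-11 + K\right) 5 f = 5 f \left(-11 + K\right)$)
$0 E{\left(w,-81 - r{\left(G{\left(2,3 \right)} \right)} \right)} = 0 \cdot 5 \left(-81 - - 3 \sqrt{-5 + 42}\right) \left(-11 - 111\right) = 0 \cdot 5 \left(-81 - - 3 \sqrt{37}\right) \left(-122\right) = 0 \cdot 5 \left(-81 + 3 \sqrt{37}\right) \left(-122\right) = 0 \left(49410 - 1830 \sqrt{37}\right) = 0$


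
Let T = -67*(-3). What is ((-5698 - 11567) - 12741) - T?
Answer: -30207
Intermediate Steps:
T = 201
((-5698 - 11567) - 12741) - T = ((-5698 - 11567) - 12741) - 1*201 = (-17265 - 12741) - 201 = -30006 - 201 = -30207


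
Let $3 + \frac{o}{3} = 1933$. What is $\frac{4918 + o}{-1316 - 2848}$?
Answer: $- \frac{2677}{1041} \approx -2.5716$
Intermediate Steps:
$o = 5790$ ($o = -9 + 3 \cdot 1933 = -9 + 5799 = 5790$)
$\frac{4918 + o}{-1316 - 2848} = \frac{4918 + 5790}{-1316 - 2848} = \frac{10708}{-4164} = 10708 \left(- \frac{1}{4164}\right) = - \frac{2677}{1041}$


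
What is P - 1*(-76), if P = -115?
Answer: -39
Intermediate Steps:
P - 1*(-76) = -115 - 1*(-76) = -115 + 76 = -39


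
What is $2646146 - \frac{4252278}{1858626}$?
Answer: $\frac{819698583853}{309771} \approx 2.6461 \cdot 10^{6}$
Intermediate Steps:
$2646146 - \frac{4252278}{1858626} = 2646146 - \frac{708713}{309771} = \frac{819698583853}{309771}$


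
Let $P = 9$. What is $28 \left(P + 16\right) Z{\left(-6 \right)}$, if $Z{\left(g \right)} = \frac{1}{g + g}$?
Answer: $- \frac{175}{3} \approx -58.333$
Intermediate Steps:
$Z{\left(g \right)} = \frac{1}{2 g}$
$28 \left(P + 16\right) Z{\left(-6 \right)} = 28 \left(9 + 16\right) \frac{1}{2 \left(-6\right)} = 28 \cdot 25 \cdot \frac{1}{2} \left(- \frac{1}{6}\right) = 700 \left(- \frac{1}{12}\right) = - \frac{175}{3}$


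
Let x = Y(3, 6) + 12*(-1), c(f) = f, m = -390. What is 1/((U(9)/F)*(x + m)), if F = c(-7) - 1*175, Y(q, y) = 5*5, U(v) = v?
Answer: 14/261 ≈ 0.053640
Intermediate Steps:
Y(q, y) = 25
F = -182 (F = -7 - 1*175 = -7 - 175 = -182)
x = 13 (x = 25 + 12*(-1) = 25 - 12 = 13)
1/((U(9)/F)*(x + m)) = 1/((9/(-182))*(13 - 390)) = 1/((9*(-1/182))*(-377)) = 1/(-9/182*(-377)) = 1/(261/14) = 14/261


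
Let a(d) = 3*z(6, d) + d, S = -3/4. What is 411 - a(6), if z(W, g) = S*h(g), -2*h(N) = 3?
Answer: 3213/8 ≈ 401.63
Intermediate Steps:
h(N) = -3/2 (h(N) = -½*3 = -3/2)
S = -¾ (S = -3*¼ = -¾ ≈ -0.75000)
z(W, g) = 9/8 (z(W, g) = -¾*(-3/2) = 9/8)
a(d) = 27/8 + d (a(d) = 3*(9/8) + d = 27/8 + d)
411 - a(6) = 411 - (27/8 + 6) = 411 - 1*75/8 = 411 - 75/8 = 3213/8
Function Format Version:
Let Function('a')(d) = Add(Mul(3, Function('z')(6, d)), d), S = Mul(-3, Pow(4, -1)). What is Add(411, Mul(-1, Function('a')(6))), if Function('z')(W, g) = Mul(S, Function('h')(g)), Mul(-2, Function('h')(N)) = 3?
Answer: Rational(3213, 8) ≈ 401.63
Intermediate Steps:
Function('h')(N) = Rational(-3, 2) (Function('h')(N) = Mul(Rational(-1, 2), 3) = Rational(-3, 2))
S = Rational(-3, 4) (S = Mul(-3, Rational(1, 4)) = Rational(-3, 4) ≈ -0.75000)
Function('z')(W, g) = Rational(9, 8) (Function('z')(W, g) = Mul(Rational(-3, 4), Rational(-3, 2)) = Rational(9, 8))
Function('a')(d) = Add(Rational(27, 8), d) (Function('a')(d) = Add(Mul(3, Rational(9, 8)), d) = Add(Rational(27, 8), d))
Add(411, Mul(-1, Function('a')(6))) = Add(411, Mul(-1, Add(Rational(27, 8), 6))) = Add(411, Mul(-1, Rational(75, 8))) = Add(411, Rational(-75, 8)) = Rational(3213, 8)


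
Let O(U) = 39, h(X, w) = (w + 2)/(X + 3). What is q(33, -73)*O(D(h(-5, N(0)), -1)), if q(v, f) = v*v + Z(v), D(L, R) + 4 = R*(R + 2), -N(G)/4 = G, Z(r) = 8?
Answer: 42783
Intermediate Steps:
N(G) = -4*G
h(X, w) = (2 + w)/(3 + X)
D(L, R) = -4 + R*(2 + R) (D(L, R) = -4 + R*(R + 2) = -4 + R*(2 + R))
q(v, f) = 8 + v² (q(v, f) = v*v + 8 = v² + 8 = 8 + v²)
q(33, -73)*O(D(h(-5, N(0)), -1)) = (8 + 33²)*39 = (8 + 1089)*39 = 1097*39 = 42783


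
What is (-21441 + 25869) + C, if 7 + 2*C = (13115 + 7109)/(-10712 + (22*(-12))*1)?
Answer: 3034575/686 ≈ 4423.6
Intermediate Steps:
C = -3033/686 (C = -7/2 + ((13115 + 7109)/(-10712 + (22*(-12))*1))/2 = -7/2 + (20224/(-10712 - 264*1))/2 = -7/2 + (20224/(-10712 - 264))/2 = -7/2 + (20224/(-10976))/2 = -7/2 + (20224*(-1/10976))/2 = -7/2 + (½)*(-632/343) = -7/2 - 316/343 = -3033/686 ≈ -4.4213)
(-21441 + 25869) + C = (-21441 + 25869) - 3033/686 = 4428 - 3033/686 = 3034575/686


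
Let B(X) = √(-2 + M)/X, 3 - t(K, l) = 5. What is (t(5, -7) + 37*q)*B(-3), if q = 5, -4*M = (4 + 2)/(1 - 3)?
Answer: -61*I*√5/2 ≈ -68.2*I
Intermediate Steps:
M = ¾ (M = -(4 + 2)/(4*(1 - 3)) = -3/(2*(-2)) = -3*(-1)/(2*2) = -¼*(-3) = ¾ ≈ 0.75000)
t(K, l) = -2 (t(K, l) = 3 - 1*5 = 3 - 5 = -2)
B(X) = I*√5/(2*X) (B(X) = √(-2 + ¾)/X = √(-5/4)/X = (I*√5/2)/X = I*√5/(2*X))
(t(5, -7) + 37*q)*B(-3) = (-2 + 37*5)*((½)*I*√5/(-3)) = (-2 + 185)*((½)*I*√5*(-⅓)) = 183*(-I*√5/6) = -61*I*√5/2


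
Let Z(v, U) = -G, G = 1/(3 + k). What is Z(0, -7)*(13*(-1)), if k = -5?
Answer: -13/2 ≈ -6.5000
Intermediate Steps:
G = -1/2 (G = 1/(3 - 5) = 1/(-2) = -1/2 ≈ -0.50000)
Z(v, U) = 1/2 (Z(v, U) = -1*(-1/2) = 1/2)
Z(0, -7)*(13*(-1)) = (13*(-1))/2 = (1/2)*(-13) = -13/2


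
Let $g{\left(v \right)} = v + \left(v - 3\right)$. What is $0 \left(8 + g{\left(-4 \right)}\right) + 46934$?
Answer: $46934$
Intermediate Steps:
$g{\left(v \right)} = -3 + 2 v$ ($g{\left(v \right)} = v + \left(v - 3\right) = v + \left(-3 + v\right) = -3 + 2 v$)
$0 \left(8 + g{\left(-4 \right)}\right) + 46934 = 0 \left(8 + \left(-3 + 2 \left(-4\right)\right)\right) + 46934 = 0 \left(8 - 11\right) + 46934 = 0 \left(-3\right) + 46934 = 0 + 46934 = 46934$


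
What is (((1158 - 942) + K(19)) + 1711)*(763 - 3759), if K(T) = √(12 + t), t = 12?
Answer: -5773292 - 5992*√6 ≈ -5.7880e+6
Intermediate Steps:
K(T) = 2*√6 (K(T) = √(12 + 12) = √24 = 2*√6)
(((1158 - 942) + K(19)) + 1711)*(763 - 3759) = (((1158 - 942) + 2*√6) + 1711)*(763 - 3759) = ((216 + 2*√6) + 1711)*(-2996) = (1927 + 2*√6)*(-2996) = -5773292 - 5992*√6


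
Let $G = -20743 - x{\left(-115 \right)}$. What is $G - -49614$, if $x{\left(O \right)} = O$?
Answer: $28986$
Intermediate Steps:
$G = -20628$ ($G = -20743 - -115 = -20743 + 115 = -20628$)
$G - -49614 = -20628 - -49614 = -20628 + 49614 = 28986$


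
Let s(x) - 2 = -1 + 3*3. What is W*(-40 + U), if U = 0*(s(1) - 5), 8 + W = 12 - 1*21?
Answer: 680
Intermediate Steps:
W = -17 (W = -8 + (12 - 1*21) = -8 + (12 - 21) = -8 - 9 = -17)
s(x) = 10 (s(x) = 2 + (-1 + 3*3) = 2 + (-1 + 9) = 2 + 8 = 10)
U = 0 (U = 0*(10 - 5) = 0*5 = 0)
W*(-40 + U) = -17*(-40 + 0) = -17*(-40) = 680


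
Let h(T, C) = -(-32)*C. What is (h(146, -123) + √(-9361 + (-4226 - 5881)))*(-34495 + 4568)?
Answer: 117792672 - 59854*I*√4867 ≈ 1.1779e+8 - 4.1756e+6*I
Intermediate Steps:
h(T, C) = 32*C
(h(146, -123) + √(-9361 + (-4226 - 5881)))*(-34495 + 4568) = (32*(-123) + √(-9361 + (-4226 - 5881)))*(-34495 + 4568) = (-3936 + √(-9361 - 10107))*(-29927) = (-3936 + √(-19468))*(-29927) = (-3936 + 2*I*√4867)*(-29927) = 117792672 - 59854*I*√4867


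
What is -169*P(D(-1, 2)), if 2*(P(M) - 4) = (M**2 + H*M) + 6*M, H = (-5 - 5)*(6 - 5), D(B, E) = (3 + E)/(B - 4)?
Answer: -2197/2 ≈ -1098.5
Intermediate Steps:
D(B, E) = (3 + E)/(-4 + B)
H = -10 (H = -10*1 = -10)
P(M) = 4 + M**2/2 - 2*M (P(M) = 4 + ((M**2 - 10*M) + 6*M)/2 = 4 + (M**2 - 4*M)/2 = 4 + (M**2/2 - 2*M) = 4 + M**2/2 - 2*M)
-169*P(D(-1, 2)) = -169*(4 + ((3 + 2)/(-4 - 1))**2/2 - 2*(3 + 2)/(-4 - 1)) = -169*(4 + (5/(-5))**2/2 - 2*5/(-5)) = -169*(4 + (-1/5*5)**2/2 - (-2)*5/5) = -169*(4 + (1/2)*(-1)**2 - 2*(-1)) = -169*(4 + (1/2)*1 + 2) = -169*(4 + 1/2 + 2) = -169*13/2 = -2197/2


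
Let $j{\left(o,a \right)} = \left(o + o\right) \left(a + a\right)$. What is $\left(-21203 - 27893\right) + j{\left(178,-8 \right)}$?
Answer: $-54792$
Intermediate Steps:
$j{\left(o,a \right)} = 4 a o$ ($j{\left(o,a \right)} = 2 o 2 a = 4 a o$)
$\left(-21203 - 27893\right) + j{\left(178,-8 \right)} = \left(-21203 - 27893\right) + 4 \left(-8\right) 178 = -49096 - 5696 = -54792$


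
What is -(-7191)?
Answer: 7191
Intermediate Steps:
-(-7191) = -423*(-17) = 7191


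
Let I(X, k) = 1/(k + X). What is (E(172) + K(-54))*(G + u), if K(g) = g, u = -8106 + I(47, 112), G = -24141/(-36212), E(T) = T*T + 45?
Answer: -1380209247282775/5757708 ≈ -2.3972e+8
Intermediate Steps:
I(X, k) = 1/(X + k)
E(T) = 45 + T² (E(T) = T² + 45 = 45 + T²)
G = 24141/36212 (G = -24141*(-1/36212) = 24141/36212 ≈ 0.66666)
u = -1288853/159 (u = -8106 + 1/(47 + 112) = -8106 + 1/159 = -1288853/159 ≈ -8106.0)
(E(172) + K(-54))*(G + u) = ((45 + 172²) - 54)*(24141/36212 - 1288853/159) = ((45 + 29584) - 54)*(-46668106417/5757708) = (29629 - 54)*(-46668106417/5757708) = 29575*(-46668106417/5757708) = -1380209247282775/5757708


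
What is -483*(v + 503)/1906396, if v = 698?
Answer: -580083/1906396 ≈ -0.30428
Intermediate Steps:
-483*(v + 503)/1906396 = -483*(698 + 503)/1906396 = -483*1201*(1/1906396) = -580083*1/1906396 = -580083/1906396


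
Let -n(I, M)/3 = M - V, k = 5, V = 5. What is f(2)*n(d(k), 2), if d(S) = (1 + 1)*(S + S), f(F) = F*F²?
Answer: 72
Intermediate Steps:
f(F) = F³
d(S) = 4*S (d(S) = 2*(2*S) = 4*S)
n(I, M) = 15 - 3*M (n(I, M) = -3*(M - 1*5) = -3*(M - 5) = -3*(-5 + M) = 15 - 3*M)
f(2)*n(d(k), 2) = 2³*(15 - 3*2) = 8*(15 - 6) = 8*9 = 72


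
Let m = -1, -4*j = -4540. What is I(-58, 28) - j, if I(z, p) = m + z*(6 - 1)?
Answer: -1426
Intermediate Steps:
j = 1135 (j = -¼*(-4540) = 1135)
I(z, p) = -1 + 5*z (I(z, p) = -1 + z*(6 - 1) = -1 + z*5 = -1 + 5*z)
I(-58, 28) - j = (-1 + 5*(-58)) - 1*1135 = (-1 - 290) - 1135 = -291 - 1135 = -1426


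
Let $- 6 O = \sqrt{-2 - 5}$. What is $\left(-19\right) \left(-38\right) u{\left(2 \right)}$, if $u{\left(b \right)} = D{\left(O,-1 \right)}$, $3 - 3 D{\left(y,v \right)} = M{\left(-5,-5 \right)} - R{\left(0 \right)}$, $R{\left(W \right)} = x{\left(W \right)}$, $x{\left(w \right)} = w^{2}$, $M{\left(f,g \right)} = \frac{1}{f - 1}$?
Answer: $\frac{6859}{9} \approx 762.11$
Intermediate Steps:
$M{\left(f,g \right)} = \frac{1}{-1 + f}$
$O = - \frac{i \sqrt{7}}{6}$ ($O = - \frac{\sqrt{-2 - 5}}{6} = - \frac{\sqrt{-7}}{6} = - \frac{i \sqrt{7}}{6} \approx - 0.44096 i$)
$R{\left(W \right)} = W^{2}$
$D{\left(y,v \right)} = \frac{19}{18}$ ($D{\left(y,v \right)} = 1 - \frac{\frac{1}{-1 - 5} - 0^{2}}{3} = 1 - \frac{\frac{1}{-6} - 0}{3} = 1 - \frac{- \frac{1}{6} + 0}{3} = 1 - - \frac{1}{18} = 1 + \frac{1}{18} = \frac{19}{18}$)
$u{\left(b \right)} = \frac{19}{18}$
$\left(-19\right) \left(-38\right) u{\left(2 \right)} = \left(-19\right) \left(-38\right) \frac{19}{18} = 722 \cdot \frac{19}{18} = \frac{6859}{9}$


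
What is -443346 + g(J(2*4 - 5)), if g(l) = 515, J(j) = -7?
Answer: -442831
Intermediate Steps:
-443346 + g(J(2*4 - 5)) = -443346 + 515 = -442831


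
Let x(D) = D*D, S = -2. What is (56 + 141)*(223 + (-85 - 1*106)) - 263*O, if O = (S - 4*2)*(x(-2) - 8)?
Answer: -4216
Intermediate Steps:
x(D) = D²
O = 40 (O = (-2 - 4*2)*((-2)² - 8) = (-2 - 8)*(4 - 8) = -10*(-4) = 40)
(56 + 141)*(223 + (-85 - 1*106)) - 263*O = (56 + 141)*(223 + (-85 - 1*106)) - 263*40 = 197*(223 + (-85 - 106)) - 10520 = 197*(223 - 191) - 10520 = 197*32 - 10520 = 6304 - 10520 = -4216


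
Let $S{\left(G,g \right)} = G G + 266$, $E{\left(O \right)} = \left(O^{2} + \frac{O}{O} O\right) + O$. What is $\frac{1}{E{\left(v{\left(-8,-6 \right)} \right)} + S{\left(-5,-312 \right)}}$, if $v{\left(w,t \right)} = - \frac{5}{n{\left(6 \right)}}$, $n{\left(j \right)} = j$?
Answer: $\frac{36}{10441} \approx 0.0034479$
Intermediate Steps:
$v{\left(w,t \right)} = - \frac{5}{6}$
$E{\left(O \right)} = O^{2} + 2 O$ ($E{\left(O \right)} = \left(O^{2} + 1 O\right) + O = \left(O^{2} + O\right) + O = \left(O + O^{2}\right) + O = O^{2} + 2 O$)
$S{\left(G,g \right)} = 266 + G^{2}$ ($S{\left(G,g \right)} = G^{2} + 266 = 266 + G^{2}$)
$\frac{1}{E{\left(v{\left(-8,-6 \right)} \right)} + S{\left(-5,-312 \right)}} = \frac{1}{- \frac{5 \left(2 - \frac{5}{6}\right)}{6} + \left(266 + \left(-5\right)^{2}\right)} = \frac{1}{\left(- \frac{5}{6}\right) \frac{7}{6} + \left(266 + 25\right)} = \frac{1}{- \frac{35}{36} + 291} = \frac{1}{\frac{10441}{36}} = \frac{36}{10441}$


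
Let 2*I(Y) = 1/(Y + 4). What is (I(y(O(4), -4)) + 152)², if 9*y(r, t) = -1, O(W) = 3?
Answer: 113401201/4900 ≈ 23143.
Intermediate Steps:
y(r, t) = -⅑ (y(r, t) = (⅑)*(-1) = -⅑)
I(Y) = 1/(2*(4 + Y)) (I(Y) = 1/(2*(Y + 4)) = 1/(2*(4 + Y)))
(I(y(O(4), -4)) + 152)² = (1/(2*(4 - ⅑)) + 152)² = (1/(2*(35/9)) + 152)² = ((½)*(9/35) + 152)² = (9/70 + 152)² = (10649/70)² = 113401201/4900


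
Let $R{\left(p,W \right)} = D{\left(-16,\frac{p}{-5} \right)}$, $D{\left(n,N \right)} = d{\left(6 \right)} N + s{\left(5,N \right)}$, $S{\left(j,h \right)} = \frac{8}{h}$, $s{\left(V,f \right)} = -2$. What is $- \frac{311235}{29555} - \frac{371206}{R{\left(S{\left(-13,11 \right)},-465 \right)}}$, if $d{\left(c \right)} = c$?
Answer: $\frac{60335545802}{466969} \approx 1.2921 \cdot 10^{5}$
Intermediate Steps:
$D{\left(n,N \right)} = -2 + 6 N$ ($D{\left(n,N \right)} = 6 N - 2 = -2 + 6 N$)
$R{\left(p,W \right)} = -2 - \frac{6 p}{5}$ ($R{\left(p,W \right)} = -2 + 6 \frac{p}{-5} = -2 + 6 \left(- \frac{p}{5}\right) = -2 - \frac{6 p}{5}$)
$- \frac{311235}{29555} - \frac{371206}{R{\left(S{\left(-13,11 \right)},-465 \right)}} = - \frac{311235}{29555} - \frac{371206}{-2 - \frac{6 \cdot \frac{8}{11}}{5}} = \left(-311235\right) \frac{1}{29555} - \frac{371206}{-2 - \frac{6 \cdot 8 \cdot \frac{1}{11}}{5}} = - \frac{62247}{5911} - \frac{371206}{-2 - \frac{48}{55}} = - \frac{62247}{5911} - \frac{371206}{- \frac{158}{55}} = - \frac{62247}{5911} - - \frac{10208165}{79} = - \frac{62247}{5911} + \frac{10208165}{79} = \frac{60335545802}{466969}$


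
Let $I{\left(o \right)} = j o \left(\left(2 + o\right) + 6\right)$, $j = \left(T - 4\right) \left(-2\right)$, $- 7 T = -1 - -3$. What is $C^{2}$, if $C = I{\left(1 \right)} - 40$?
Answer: $\frac{67600}{49} \approx 1379.6$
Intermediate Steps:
$T = - \frac{2}{7}$ ($T = - \frac{-1 - -3}{7} = - \frac{-1 + 3}{7} = \left(- \frac{1}{7}\right) 2 = - \frac{2}{7} \approx -0.28571$)
$j = \frac{60}{7}$ ($j = \left(- \frac{2}{7} - 4\right) \left(-2\right) = \left(- \frac{30}{7}\right) \left(-2\right) = \frac{60}{7} \approx 8.5714$)
$I{\left(o \right)} = \frac{60 o \left(8 + o\right)}{7}$ ($I{\left(o \right)} = \frac{60 o}{7} \left(\left(2 + o\right) + 6\right) = \frac{60 o}{7} \left(8 + o\right) = \frac{60 o \left(8 + o\right)}{7}$)
$C = \frac{260}{7}$ ($C = \frac{60}{7} \cdot 1 \left(8 + 1\right) - 40 = \frac{60}{7} \cdot 1 \cdot 9 - 40 = \frac{540}{7} - 40 = \frac{260}{7} \approx 37.143$)
$C^{2} = \left(\frac{260}{7}\right)^{2} = \frac{67600}{49}$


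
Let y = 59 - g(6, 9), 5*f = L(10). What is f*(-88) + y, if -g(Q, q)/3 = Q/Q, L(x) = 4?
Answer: -42/5 ≈ -8.4000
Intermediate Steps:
g(Q, q) = -3 (g(Q, q) = -3*Q/Q = -3*1 = -3)
f = ⅘ (f = (⅕)*4 = ⅘ ≈ 0.80000)
y = 62 (y = 59 - 1*(-3) = 59 + 3 = 62)
f*(-88) + y = (⅘)*(-88) + 62 = -352/5 + 62 = -42/5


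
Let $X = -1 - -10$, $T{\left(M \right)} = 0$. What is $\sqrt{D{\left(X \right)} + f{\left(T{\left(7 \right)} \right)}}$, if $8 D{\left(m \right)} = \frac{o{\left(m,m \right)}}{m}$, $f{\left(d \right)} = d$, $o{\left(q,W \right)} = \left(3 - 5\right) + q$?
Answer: $\frac{\sqrt{14}}{12} \approx 0.3118$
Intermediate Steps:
$o{\left(q,W \right)} = -2 + q$
$X = 9$ ($X = -1 + 10 = 9$)
$D{\left(m \right)} = \frac{-2 + m}{8 m}$ ($D{\left(m \right)} = \frac{\left(-2 + m\right) \frac{1}{m}}{8} = \frac{\frac{1}{m} \left(-2 + m\right)}{8} = \frac{-2 + m}{8 m}$)
$\sqrt{D{\left(X \right)} + f{\left(T{\left(7 \right)} \right)}} = \sqrt{\frac{-2 + 9}{8 \cdot 9} + 0} = \sqrt{\frac{1}{8} \cdot \frac{1}{9} \cdot 7 + 0} = \sqrt{\frac{7}{72} + 0} = \sqrt{\frac{7}{72}} = \frac{\sqrt{14}}{12}$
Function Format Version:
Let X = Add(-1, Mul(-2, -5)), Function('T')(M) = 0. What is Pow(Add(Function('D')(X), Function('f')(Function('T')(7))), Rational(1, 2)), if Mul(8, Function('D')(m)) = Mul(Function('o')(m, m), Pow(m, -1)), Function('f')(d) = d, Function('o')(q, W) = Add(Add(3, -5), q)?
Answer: Mul(Rational(1, 12), Pow(14, Rational(1, 2))) ≈ 0.31180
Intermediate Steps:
Function('o')(q, W) = Add(-2, q)
X = 9 (X = Add(-1, 10) = 9)
Function('D')(m) = Mul(Rational(1, 8), Pow(m, -1), Add(-2, m)) (Function('D')(m) = Mul(Rational(1, 8), Mul(Add(-2, m), Pow(m, -1))) = Mul(Rational(1, 8), Mul(Pow(m, -1), Add(-2, m))) = Mul(Rational(1, 8), Pow(m, -1), Add(-2, m)))
Pow(Add(Function('D')(X), Function('f')(Function('T')(7))), Rational(1, 2)) = Pow(Add(Mul(Rational(1, 8), Pow(9, -1), Add(-2, 9)), 0), Rational(1, 2)) = Pow(Add(Mul(Rational(1, 8), Rational(1, 9), 7), 0), Rational(1, 2)) = Pow(Add(Rational(7, 72), 0), Rational(1, 2)) = Pow(Rational(7, 72), Rational(1, 2)) = Mul(Rational(1, 12), Pow(14, Rational(1, 2)))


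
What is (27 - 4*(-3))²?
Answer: 1521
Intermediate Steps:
(27 - 4*(-3))² = (27 + 12)² = 39² = 1521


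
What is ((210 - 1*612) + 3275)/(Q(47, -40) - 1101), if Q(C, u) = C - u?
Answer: -17/6 ≈ -2.8333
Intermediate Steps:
((210 - 1*612) + 3275)/(Q(47, -40) - 1101) = ((210 - 1*612) + 3275)/((47 - 1*(-40)) - 1101) = ((210 - 612) + 3275)/((47 + 40) - 1101) = (-402 + 3275)/(87 - 1101) = 2873/(-1014) = 2873*(-1/1014) = -17/6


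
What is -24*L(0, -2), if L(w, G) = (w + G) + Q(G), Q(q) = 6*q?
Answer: 336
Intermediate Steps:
L(w, G) = w + 7*G (L(w, G) = (w + G) + 6*G = (G + w) + 6*G = w + 7*G)
-24*L(0, -2) = -24*(0 + 7*(-2)) = -24*(0 - 14) = -24*(-14) = 336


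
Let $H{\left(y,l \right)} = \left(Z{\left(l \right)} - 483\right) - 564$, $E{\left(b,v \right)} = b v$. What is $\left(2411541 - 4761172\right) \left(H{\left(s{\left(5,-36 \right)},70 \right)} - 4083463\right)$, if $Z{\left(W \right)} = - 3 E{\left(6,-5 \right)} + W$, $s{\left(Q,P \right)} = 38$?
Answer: $9596715374850$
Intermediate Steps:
$Z{\left(W \right)} = 90 + W$ ($Z{\left(W \right)} = - 3 \cdot 6 \left(-5\right) + W = \left(-3\right) \left(-30\right) + W = 90 + W$)
$H{\left(y,l \right)} = -957 + l$ ($H{\left(y,l \right)} = \left(\left(90 + l\right) - 483\right) - 564 = \left(-393 + l\right) - 564 = -957 + l$)
$\left(2411541 - 4761172\right) \left(H{\left(s{\left(5,-36 \right)},70 \right)} - 4083463\right) = \left(2411541 - 4761172\right) \left(\left(-957 + 70\right) - 4083463\right) = - 2349631 \left(-887 - 4083463\right) = \left(-2349631\right) \left(-4084350\right) = 9596715374850$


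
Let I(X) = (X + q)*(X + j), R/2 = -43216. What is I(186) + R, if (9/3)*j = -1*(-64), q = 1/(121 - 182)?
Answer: -8760466/183 ≈ -47871.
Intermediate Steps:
R = -86432 (R = 2*(-43216) = -86432)
q = -1/61 (q = 1/(-61) = -1/61 ≈ -0.016393)
j = 64/3 (j = (-1*(-64))/3 = (⅓)*64 = 64/3 ≈ 21.333)
I(X) = (-1/61 + X)*(64/3 + X) (I(X) = (X - 1/61)*(X + 64/3) = (-1/61 + X)*(64/3 + X))
I(186) + R = (-64/183 + 186² + (3901/183)*186) - 86432 = (-64/183 + 34596 + 241862/61) - 86432 = 7056590/183 - 86432 = -8760466/183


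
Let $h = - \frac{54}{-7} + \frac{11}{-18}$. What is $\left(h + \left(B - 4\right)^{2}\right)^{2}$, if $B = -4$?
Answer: $\frac{80263681}{15876} \approx 5055.7$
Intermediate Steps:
$h = \frac{895}{126}$ ($h = \left(-54\right) \left(- \frac{1}{7}\right) + 11 \left(- \frac{1}{18}\right) = \frac{54}{7} - \frac{11}{18} = \frac{895}{126} \approx 7.1032$)
$\left(h + \left(B - 4\right)^{2}\right)^{2} = \left(\frac{895}{126} + \left(-4 - 4\right)^{2}\right)^{2} = \left(\frac{895}{126} + \left(-8\right)^{2}\right)^{2} = \left(\frac{895}{126} + 64\right)^{2} = \left(\frac{8959}{126}\right)^{2} = \frac{80263681}{15876}$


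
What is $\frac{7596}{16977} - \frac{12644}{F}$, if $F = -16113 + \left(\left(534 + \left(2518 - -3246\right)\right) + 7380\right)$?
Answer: $\frac{77717816}{13779665} \approx 5.64$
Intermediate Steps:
$F = -2435$ ($F = -16113 + \left(\left(534 + \left(2518 + 3246\right)\right) + 7380\right) = -16113 + \left(\left(534 + 5764\right) + 7380\right) = -16113 + \left(6298 + 7380\right) = -16113 + 13678 = -2435$)
$\frac{7596}{16977} - \frac{12644}{F} = \frac{7596}{16977} - \frac{12644}{-2435} = 7596 \cdot \frac{1}{16977} - - \frac{12644}{2435} = \frac{2532}{5659} + \frac{12644}{2435} = \frac{77717816}{13779665}$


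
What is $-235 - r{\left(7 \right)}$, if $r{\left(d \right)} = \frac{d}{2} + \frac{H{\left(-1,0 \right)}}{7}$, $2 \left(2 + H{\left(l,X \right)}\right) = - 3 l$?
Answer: $- \frac{1669}{7} \approx -238.43$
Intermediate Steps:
$H{\left(l,X \right)} = -2 - \frac{3 l}{2}$ ($H{\left(l,X \right)} = -2 + \frac{\left(-3\right) l}{2} = -2 - \frac{3 l}{2}$)
$r{\left(d \right)} = - \frac{1}{14} + \frac{d}{2}$ ($r{\left(d \right)} = \frac{d}{2} + \frac{-2 - - \frac{3}{2}}{7} = d \frac{1}{2} + \left(-2 + \frac{3}{2}\right) \frac{1}{7} = \frac{d}{2} - \frac{1}{14} = - \frac{1}{14} + \frac{d}{2}$)
$-235 - r{\left(7 \right)} = -235 - \left(- \frac{1}{14} + \frac{1}{2} \cdot 7\right) = -235 - \left(- \frac{1}{14} + \frac{7}{2}\right) = -235 - \frac{24}{7} = - \frac{1669}{7}$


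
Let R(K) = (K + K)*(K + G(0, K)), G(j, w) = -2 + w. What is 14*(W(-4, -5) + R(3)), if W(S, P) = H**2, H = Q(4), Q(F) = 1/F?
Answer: 2695/8 ≈ 336.88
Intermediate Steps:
H = 1/4 ≈ 0.25000
W(S, P) = 1/16 (W(S, P) = (1/4)**2 = 1/16)
R(K) = 2*K*(-2 + 2*K) (R(K) = (K + K)*(K + (-2 + K)) = (2*K)*(-2 + 2*K) = 2*K*(-2 + 2*K))
14*(W(-4, -5) + R(3)) = 14*(1/16 + 4*3*(-1 + 3)) = 14*(1/16 + 4*3*2) = 14*(1/16 + 24) = 14*(385/16) = 2695/8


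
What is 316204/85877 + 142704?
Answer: 12255307612/85877 ≈ 1.4271e+5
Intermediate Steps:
316204/85877 + 142704 = 12255307612/85877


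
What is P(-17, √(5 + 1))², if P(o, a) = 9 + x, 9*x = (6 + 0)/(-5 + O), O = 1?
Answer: 2809/36 ≈ 78.028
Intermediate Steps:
x = -⅙ (x = ((6 + 0)/(-5 + 1))/9 = (6/(-4))/9 = (6*(-¼))/9 = (⅑)*(-3/2) = -⅙ ≈ -0.16667)
P(o, a) = 53/6 (P(o, a) = 9 - ⅙ = 53/6)
P(-17, √(5 + 1))² = (53/6)² = 2809/36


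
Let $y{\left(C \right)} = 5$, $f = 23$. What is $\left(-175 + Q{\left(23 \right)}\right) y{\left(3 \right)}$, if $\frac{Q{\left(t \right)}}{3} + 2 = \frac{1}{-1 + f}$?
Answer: $- \frac{19895}{22} \approx -904.32$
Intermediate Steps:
$Q{\left(t \right)} = - \frac{129}{22}$ ($Q{\left(t \right)} = -6 + \frac{3}{-1 + 23} = -6 + \frac{3}{22} = - \frac{129}{22}$)
$\left(-175 + Q{\left(23 \right)}\right) y{\left(3 \right)} = \left(-175 - \frac{129}{22}\right) 5 = \left(- \frac{3979}{22}\right) 5 = - \frac{19895}{22}$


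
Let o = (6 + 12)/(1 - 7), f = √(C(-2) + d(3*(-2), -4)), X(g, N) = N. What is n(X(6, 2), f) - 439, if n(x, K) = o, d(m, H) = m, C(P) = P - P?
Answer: -442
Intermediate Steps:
C(P) = 0
f = I*√6 (f = √(0 + 3*(-2)) = √(0 - 6) = √(-6) = I*√6 ≈ 2.4495*I)
o = -3 (o = 18/(-6) = 18*(-⅙) = -3)
n(x, K) = -3
n(X(6, 2), f) - 439 = -3 - 439 = -442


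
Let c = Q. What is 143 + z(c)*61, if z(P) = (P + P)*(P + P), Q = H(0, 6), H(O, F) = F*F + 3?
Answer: 371267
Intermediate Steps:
H(O, F) = 3 + F² (H(O, F) = F² + 3 = 3 + F²)
Q = 39 (Q = 3 + 6² = 3 + 36 = 39)
c = 39
z(P) = 4*P² (z(P) = (2*P)*(2*P) = 4*P²)
143 + z(c)*61 = 143 + (4*39²)*61 = 143 + (4*1521)*61 = 143 + 6084*61 = 143 + 371124 = 371267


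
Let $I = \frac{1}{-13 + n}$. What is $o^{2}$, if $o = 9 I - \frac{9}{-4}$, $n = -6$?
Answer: $\frac{18225}{5776} \approx 3.1553$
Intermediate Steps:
$I = - \frac{1}{19}$ ($I = \frac{1}{-13 - 6} = \frac{1}{-19} = - \frac{1}{19} \approx -0.052632$)
$o = \frac{135}{76}$ ($o = 9 \left(- \frac{1}{19}\right) - \frac{9}{-4} = - \frac{9}{19} - - \frac{9}{4} = - \frac{9}{19} + \frac{9}{4} = \frac{135}{76} \approx 1.7763$)
$o^{2} = \left(\frac{135}{76}\right)^{2} = \frac{18225}{5776}$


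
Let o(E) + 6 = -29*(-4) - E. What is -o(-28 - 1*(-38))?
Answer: -100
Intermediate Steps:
o(E) = 110 - E (o(E) = -6 + (-29*(-4) - E) = -6 + (116 - E) = 110 - E)
-o(-28 - 1*(-38)) = -(110 - (-28 - 1*(-38))) = -(110 - (-28 + 38)) = -(110 - 1*10) = -(110 - 10) = -1*100 = -100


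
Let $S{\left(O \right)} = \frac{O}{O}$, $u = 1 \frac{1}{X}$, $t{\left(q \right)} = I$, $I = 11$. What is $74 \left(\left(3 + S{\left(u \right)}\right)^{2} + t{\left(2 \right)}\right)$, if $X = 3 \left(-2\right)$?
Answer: $1998$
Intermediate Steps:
$X = -6$
$t{\left(q \right)} = 11$
$u = - \frac{1}{6}$ ($u = 1 \frac{1}{-6} = 1 \left(- \frac{1}{6}\right) = - \frac{1}{6} \approx -0.16667$)
$S{\left(O \right)} = 1$
$74 \left(\left(3 + S{\left(u \right)}\right)^{2} + t{\left(2 \right)}\right) = 74 \left(\left(3 + 1\right)^{2} + 11\right) = 74 \left(4^{2} + 11\right) = 74 \left(16 + 11\right) = 74 \cdot 27 = 1998$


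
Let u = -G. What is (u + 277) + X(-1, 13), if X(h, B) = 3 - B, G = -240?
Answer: 507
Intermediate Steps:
u = 240 (u = -1*(-240) = 240)
(u + 277) + X(-1, 13) = (240 + 277) + (3 - 1*13) = 517 + (3 - 13) = 517 - 10 = 507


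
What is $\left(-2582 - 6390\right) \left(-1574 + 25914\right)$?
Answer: $-218378480$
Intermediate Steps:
$\left(-2582 - 6390\right) \left(-1574 + 25914\right) = \left(-8972\right) 24340 = -218378480$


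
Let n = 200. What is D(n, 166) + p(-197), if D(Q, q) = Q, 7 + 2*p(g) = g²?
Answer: 19601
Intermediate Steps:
p(g) = -7/2 + g²/2
D(n, 166) + p(-197) = 200 + (-7/2 + (½)*(-197)²) = 200 + (-7/2 + (½)*38809) = 200 + (-7/2 + 38809/2) = 200 + 19401 = 19601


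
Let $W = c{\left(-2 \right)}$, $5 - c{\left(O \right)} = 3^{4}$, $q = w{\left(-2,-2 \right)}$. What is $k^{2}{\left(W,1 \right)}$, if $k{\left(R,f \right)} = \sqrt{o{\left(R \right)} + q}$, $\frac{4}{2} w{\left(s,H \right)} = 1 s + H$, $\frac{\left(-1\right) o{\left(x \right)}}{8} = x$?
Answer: $606$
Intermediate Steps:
$o{\left(x \right)} = - 8 x$
$w{\left(s,H \right)} = \frac{H}{2} + \frac{s}{2}$ ($w{\left(s,H \right)} = \frac{1 s + H}{2} = \frac{s + H}{2} = \frac{H + s}{2} = \frac{H}{2} + \frac{s}{2}$)
$q = -2$ ($q = \frac{1}{2} \left(-2\right) + \frac{1}{2} \left(-2\right) = -1 - 1 = -2$)
$c{\left(O \right)} = -76$ ($c{\left(O \right)} = 5 - 3^{4} = 5 - 81 = -76$)
$W = -76$
$k{\left(R,f \right)} = \sqrt{-2 - 8 R}$ ($k{\left(R,f \right)} = \sqrt{- 8 R - 2} = \sqrt{-2 - 8 R}$)
$k^{2}{\left(W,1 \right)} = \left(\sqrt{-2 - -608}\right)^{2} = \left(\sqrt{-2 + 608}\right)^{2} = \left(\sqrt{606}\right)^{2} = 606$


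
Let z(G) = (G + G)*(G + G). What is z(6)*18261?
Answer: 2629584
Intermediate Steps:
z(G) = 4*G² (z(G) = (2*G)*(2*G) = 4*G²)
z(6)*18261 = (4*6²)*18261 = (4*36)*18261 = 144*18261 = 2629584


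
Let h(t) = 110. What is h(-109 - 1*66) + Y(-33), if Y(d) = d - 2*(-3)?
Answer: 83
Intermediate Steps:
Y(d) = 6 + d (Y(d) = d + 6 = 6 + d)
h(-109 - 1*66) + Y(-33) = 110 + (6 - 33) = 110 - 27 = 83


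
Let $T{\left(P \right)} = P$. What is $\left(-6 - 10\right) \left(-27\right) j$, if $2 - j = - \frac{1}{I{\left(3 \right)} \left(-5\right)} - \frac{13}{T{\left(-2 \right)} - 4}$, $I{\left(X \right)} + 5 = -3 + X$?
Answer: $- \frac{1368}{25} \approx -54.72$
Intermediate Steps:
$I{\left(X \right)} = -8 + X$ ($I{\left(X \right)} = -5 + \left(-3 + X\right) = -8 + X$)
$j = - \frac{19}{150}$ ($j = 2 - \left(- \frac{1}{\left(-8 + 3\right) \left(-5\right)} - \frac{13}{-2 - 4}\right) = 2 - \left(- \frac{1}{\left(-5\right) \left(-5\right)} - \frac{13}{-2 - 4}\right) = 2 - \left(- \frac{1}{25} - \frac{13}{-6}\right) = 2 - \left(\left(-1\right) \frac{1}{25} - - \frac{13}{6}\right) = 2 - \left(- \frac{1}{25} + \frac{13}{6}\right) = 2 - \frac{319}{150} = - \frac{19}{150} \approx -0.12667$)
$\left(-6 - 10\right) \left(-27\right) j = \left(-6 - 10\right) \left(-27\right) \left(- \frac{19}{150}\right) = \left(-16\right) \left(-27\right) \left(- \frac{19}{150}\right) = 432 \left(- \frac{19}{150}\right) = - \frac{1368}{25}$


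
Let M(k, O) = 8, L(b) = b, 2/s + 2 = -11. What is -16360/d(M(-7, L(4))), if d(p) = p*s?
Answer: 26585/2 ≈ 13293.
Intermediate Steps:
s = -2/13 (s = 2/(-2 - 11) = 2/(-13) = 2*(-1/13) = -2/13 ≈ -0.15385)
d(p) = -2*p/13 (d(p) = p*(-2/13) = -2*p/13)
-16360/d(M(-7, L(4))) = -16360/((-2/13*8)) = -16360/(-16/13) = -16360*(-13/16) = 26585/2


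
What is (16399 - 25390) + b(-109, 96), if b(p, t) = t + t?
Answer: -8799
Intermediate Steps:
b(p, t) = 2*t
(16399 - 25390) + b(-109, 96) = (16399 - 25390) + 2*96 = -8991 + 192 = -8799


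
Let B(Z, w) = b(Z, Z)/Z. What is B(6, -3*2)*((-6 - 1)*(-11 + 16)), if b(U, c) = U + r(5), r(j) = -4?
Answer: -35/3 ≈ -11.667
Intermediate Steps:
b(U, c) = -4 + U (b(U, c) = U - 4 = -4 + U)
B(Z, w) = (-4 + Z)/Z
B(6, -3*2)*((-6 - 1)*(-11 + 16)) = ((-4 + 6)/6)*((-6 - 1)*(-11 + 16)) = ((⅙)*2)*(-7*5) = (⅓)*(-35) = -35/3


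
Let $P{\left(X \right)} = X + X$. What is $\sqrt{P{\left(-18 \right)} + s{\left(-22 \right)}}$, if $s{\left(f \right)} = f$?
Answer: $i \sqrt{58} \approx 7.6158 i$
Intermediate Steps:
$P{\left(X \right)} = 2 X$
$\sqrt{P{\left(-18 \right)} + s{\left(-22 \right)}} = \sqrt{2 \left(-18\right) - 22} = \sqrt{-36 - 22} = \sqrt{-58} = i \sqrt{58}$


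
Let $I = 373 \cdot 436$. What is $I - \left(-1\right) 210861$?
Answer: $373489$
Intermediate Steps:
$I = 162628$
$I - \left(-1\right) 210861 = 162628 - \left(-1\right) 210861 = 162628 - -210861 = 162628 + 210861 = 373489$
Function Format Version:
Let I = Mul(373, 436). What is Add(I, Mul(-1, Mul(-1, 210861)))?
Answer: 373489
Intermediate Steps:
I = 162628
Add(I, Mul(-1, Mul(-1, 210861))) = Add(162628, Mul(-1, Mul(-1, 210861))) = Add(162628, Mul(-1, -210861)) = Add(162628, 210861) = 373489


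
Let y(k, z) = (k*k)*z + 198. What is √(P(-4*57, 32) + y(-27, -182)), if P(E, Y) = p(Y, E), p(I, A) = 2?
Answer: I*√132478 ≈ 363.98*I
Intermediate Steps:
P(E, Y) = 2
y(k, z) = 198 + z*k² (y(k, z) = k²*z + 198 = z*k² + 198 = 198 + z*k²)
√(P(-4*57, 32) + y(-27, -182)) = √(2 + (198 - 182*(-27)²)) = √(2 + (198 - 182*729)) = √(2 + (198 - 132678)) = √(2 - 132480) = √(-132478) = I*√132478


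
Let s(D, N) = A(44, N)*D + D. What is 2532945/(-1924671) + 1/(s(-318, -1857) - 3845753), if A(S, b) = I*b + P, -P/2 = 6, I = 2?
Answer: -2246894252502/1707313413071 ≈ -1.3160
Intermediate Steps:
P = -12 (P = -2*6 = -12)
A(S, b) = -12 + 2*b (A(S, b) = 2*b - 12 = -12 + 2*b)
s(D, N) = D + D*(-12 + 2*N) (s(D, N) = (-12 + 2*N)*D + D = D*(-12 + 2*N) + D = D + D*(-12 + 2*N))
2532945/(-1924671) + 1/(s(-318, -1857) - 3845753) = 2532945/(-1924671) + 1/(-318*(-11 + 2*(-1857)) - 3845753) = 2532945*(-1/1924671) + 1/(-318*(-11 - 3714) - 3845753) = -844315/641557 + 1/(-318*(-3725) - 3845753) = -844315/641557 + 1/(1184550 - 3845753) = -844315/641557 + 1/(-2661203) = -844315/641557 - 1/2661203 = -2246894252502/1707313413071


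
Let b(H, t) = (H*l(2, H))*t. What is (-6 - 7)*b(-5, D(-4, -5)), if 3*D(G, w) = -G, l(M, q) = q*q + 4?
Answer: 7540/3 ≈ 2513.3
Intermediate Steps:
l(M, q) = 4 + q**2 (l(M, q) = q**2 + 4 = 4 + q**2)
D(G, w) = -G/3 (D(G, w) = (-G)/3 = -G/3)
b(H, t) = H*t*(4 + H**2) (b(H, t) = (H*(4 + H**2))*t = H*t*(4 + H**2))
(-6 - 7)*b(-5, D(-4, -5)) = (-6 - 7)*(-5*(-1/3*(-4))*(4 + (-5)**2)) = -(-65)*4*(4 + 25)/3 = -(-65)*4*29/3 = -13*(-580/3) = 7540/3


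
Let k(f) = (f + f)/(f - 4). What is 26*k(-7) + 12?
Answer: 496/11 ≈ 45.091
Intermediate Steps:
k(f) = 2*f/(-4 + f) (k(f) = (2*f)/(-4 + f) = 2*f/(-4 + f))
26*k(-7) + 12 = 26*(2*(-7)/(-4 - 7)) + 12 = 26*(2*(-7)/(-11)) + 12 = 26*(2*(-7)*(-1/11)) + 12 = 26*(14/11) + 12 = 364/11 + 12 = 496/11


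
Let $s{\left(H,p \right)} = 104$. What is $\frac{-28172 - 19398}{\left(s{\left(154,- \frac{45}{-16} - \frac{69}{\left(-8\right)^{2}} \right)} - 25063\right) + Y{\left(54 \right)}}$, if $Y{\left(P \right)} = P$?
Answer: $\frac{9514}{4981} \approx 1.9101$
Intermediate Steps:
$\frac{-28172 - 19398}{\left(s{\left(154,- \frac{45}{-16} - \frac{69}{\left(-8\right)^{2}} \right)} - 25063\right) + Y{\left(54 \right)}} = \frac{-28172 - 19398}{\left(104 - 25063\right) + 54} = - \frac{47570}{-24959 + 54} = - \frac{47570}{-24905} = \left(-47570\right) \left(- \frac{1}{24905}\right) = \frac{9514}{4981}$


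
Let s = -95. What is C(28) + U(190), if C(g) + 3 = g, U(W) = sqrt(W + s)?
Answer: 25 + sqrt(95) ≈ 34.747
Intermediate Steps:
U(W) = sqrt(-95 + W) (U(W) = sqrt(W - 95) = sqrt(-95 + W))
C(g) = -3 + g
C(28) + U(190) = (-3 + 28) + sqrt(-95 + 190) = 25 + sqrt(95)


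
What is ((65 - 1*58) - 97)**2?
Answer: 8100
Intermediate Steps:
((65 - 1*58) - 97)**2 = ((65 - 58) - 97)**2 = (7 - 97)**2 = (-90)**2 = 8100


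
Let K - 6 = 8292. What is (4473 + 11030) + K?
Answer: 23801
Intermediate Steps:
K = 8298 (K = 6 + 8292 = 8298)
(4473 + 11030) + K = (4473 + 11030) + 8298 = 15503 + 8298 = 23801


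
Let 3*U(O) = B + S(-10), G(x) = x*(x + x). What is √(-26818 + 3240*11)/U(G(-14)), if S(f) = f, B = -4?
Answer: -3*√8822/14 ≈ -20.127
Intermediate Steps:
G(x) = 2*x² (G(x) = x*(2*x) = 2*x²)
U(O) = -14/3 (U(O) = (-4 - 10)/3 = (⅓)*(-14) = -14/3)
√(-26818 + 3240*11)/U(G(-14)) = √(-26818 + 3240*11)/(-14/3) = √(-26818 + 35640)*(-3/14) = √8822*(-3/14) = -3*√8822/14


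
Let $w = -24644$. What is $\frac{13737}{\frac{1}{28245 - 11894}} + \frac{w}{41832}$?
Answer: $\frac{2349009932485}{10458} \approx 2.2461 \cdot 10^{8}$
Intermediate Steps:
$\frac{13737}{\frac{1}{28245 - 11894}} + \frac{w}{41832} = \frac{13737}{\frac{1}{28245 - 11894}} - \frac{24644}{41832} = \frac{13737}{\frac{1}{16351}} - \frac{6161}{10458} = 13737 \frac{1}{\frac{1}{16351}} - \frac{6161}{10458} = 13737 \cdot 16351 - \frac{6161}{10458} = 224613687 - \frac{6161}{10458} = \frac{2349009932485}{10458}$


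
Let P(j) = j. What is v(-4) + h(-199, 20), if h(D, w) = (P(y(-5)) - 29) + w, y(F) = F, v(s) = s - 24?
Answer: -42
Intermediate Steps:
v(s) = -24 + s
h(D, w) = -34 + w (h(D, w) = (-5 - 29) + w = -34 + w)
v(-4) + h(-199, 20) = (-24 - 4) + (-34 + 20) = -28 - 14 = -42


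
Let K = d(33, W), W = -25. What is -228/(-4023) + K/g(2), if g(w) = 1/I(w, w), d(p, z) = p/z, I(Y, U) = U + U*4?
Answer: -88126/6705 ≈ -13.143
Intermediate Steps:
I(Y, U) = 5*U (I(Y, U) = U + 4*U = 5*U)
K = -33/25 (K = 33/(-25) = 33*(-1/25) = -33/25 ≈ -1.3200)
g(w) = 1/(5*w)
-228/(-4023) + K/g(2) = -228/(-4023) - 33/(25*((1/5)/2)) = -228*(-1/4023) - 33/(25*((1/5)*(1/2))) = 76/1341 - 33/(25*1/10) = 76/1341 - 33/25*10 = 76/1341 - 66/5 = -88126/6705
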